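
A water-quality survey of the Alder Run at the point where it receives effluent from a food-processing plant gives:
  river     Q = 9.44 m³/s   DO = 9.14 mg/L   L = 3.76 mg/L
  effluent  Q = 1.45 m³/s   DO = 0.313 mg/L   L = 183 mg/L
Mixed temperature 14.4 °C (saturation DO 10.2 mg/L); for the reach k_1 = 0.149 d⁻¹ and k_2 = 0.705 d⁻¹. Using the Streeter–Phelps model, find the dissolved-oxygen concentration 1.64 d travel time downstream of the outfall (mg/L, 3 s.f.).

DO ≈ 6.03 mg/L

Mixed DO = (9.44×9.14 + 1.45×0.313)/(9.44+1.45) = 86.74/10.89 = 7.965 mg/L.
Mixed L₀ = (9.44×3.76 + 1.45×183)/(10.89) = 300.8/10.89 = 27.63 mg/L.
Initial deficit D₀ = C_s − DO₀ = 10.2 − 7.965 = 2.235 mg/L.
D(1.64) = [0.149×27.63/(0.705−0.149)](e^(−0.149×1.64) − e^(−0.705×1.64)) + 2.235 e^(−0.705×1.64)
= 7.403 × (0.7832 − 0.3147) + 2.235 × 0.3147 = 4.172 mg/L.
DO = 10.2 − 4.172 = 6.028 mg/L.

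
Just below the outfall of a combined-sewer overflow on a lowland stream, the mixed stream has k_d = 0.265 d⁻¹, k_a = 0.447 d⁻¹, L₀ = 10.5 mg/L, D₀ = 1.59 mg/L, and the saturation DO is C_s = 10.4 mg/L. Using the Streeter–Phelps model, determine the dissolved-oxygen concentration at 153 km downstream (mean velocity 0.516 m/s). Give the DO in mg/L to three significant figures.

Travel time t = x/v = 153 km / (0.516 m/s) = 153000 m / 0.516 m/s = 296500 s = 3.432 d.
k_d L₀/(k_a−k_d) = 0.265×10.5/(0.447−0.265) = 2.783/0.1820 = 15.29 mg/L.
e^(−k_d t) = e^(−0.265×3.432) = 0.4027; e^(−k_a t) = e^(−0.447×3.432) = 0.2157.
D = 15.29 × (0.4027 − 0.2157) + 1.59 × 0.2157 = 2.860 + 0.3429 = 3.203 mg/L.
DO = C_s − D = 10.4 − 3.203 = 7.197 mg/L.

DO ≈ 7.20 mg/L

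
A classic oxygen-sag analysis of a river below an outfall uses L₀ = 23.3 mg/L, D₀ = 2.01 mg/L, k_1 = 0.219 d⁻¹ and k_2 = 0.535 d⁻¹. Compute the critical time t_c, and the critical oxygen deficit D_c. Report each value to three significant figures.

t_c ≈ 2.41 d; D_c ≈ 5.63 mg/L

With k_2/k_1 = 2.443 and 1 − D₀(k_2−k_1)/(k_1 L₀) = 0.8755,
t_c = ln(2.443 × 0.8755) / (0.535 − 0.219) = ln(2.139) / 0.3160 = 0.7603/0.3160 = 2.406 d.
D_c = (k_1/k_2) L₀ e^(−k_1 t_c) = (0.219/0.535) × 23.3 × e^(−0.219×2.406) = 0.4093 × 23.3 × 0.5904 = 5.631 mg/L.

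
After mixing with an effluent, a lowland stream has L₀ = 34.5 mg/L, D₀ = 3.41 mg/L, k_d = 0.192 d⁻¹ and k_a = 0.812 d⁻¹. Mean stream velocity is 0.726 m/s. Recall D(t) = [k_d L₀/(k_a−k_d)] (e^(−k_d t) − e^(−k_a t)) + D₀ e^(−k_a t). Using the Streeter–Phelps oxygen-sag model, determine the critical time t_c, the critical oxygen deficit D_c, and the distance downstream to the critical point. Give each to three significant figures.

t_c ≈ 1.71 d; D_c ≈ 5.88 mg/L; x_c ≈ 107 km

At the critical point dD/dt = 0, so k_d L₀ e^(−k_d t) = k_a D. Substituting D(t) from the Streeter–Phelps equation and solving for t gives
t_c = ln[(k_a/k_d)(1 − D₀(k_a−k_d)/(k_d L₀))] / (k_a−k_d).
Here k_a−k_d = 0.6200 d⁻¹ and 1 − D₀(k_a−k_d)/(k_d L₀) = 1 − 3.41×0.6200/(0.192×34.5) = 0.6808, so
t_c = ln(4.229 × 0.6808) / 0.6200 = 1.058 / 0.6200 = 1.706 d.
L(t_c) = L₀ e^(−k_d t_c) = 34.5 × 0.7207 = 24.86 mg/L, and at the critical point k_a D_c = k_d L, so D_c = (0.192/0.812) × 24.86 = 5.879 mg/L.
x_c = v t_c = 0.726 m/s × 1.706 d × 86400 s/d = 107000 m ≈ 107 km.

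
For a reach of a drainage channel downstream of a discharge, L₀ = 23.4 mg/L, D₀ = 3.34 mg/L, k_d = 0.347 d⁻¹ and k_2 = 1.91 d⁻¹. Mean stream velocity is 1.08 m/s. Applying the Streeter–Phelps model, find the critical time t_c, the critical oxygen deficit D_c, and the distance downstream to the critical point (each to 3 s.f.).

With k_2/k_d = 5.504 and 1 − D₀(k_2−k_d)/(k_d L₀) = 0.3571,
t_c = ln(5.504 × 0.3571) / (1.91 − 0.347) = ln(1.965) / 1.563 = 0.6757/1.563 = 0.4323 d.
L(t_c) = L₀ e^(−k_d t_c) = 23.4 × 0.8607 = 20.14 mg/L, and at the critical point k_2 D_c = k_d L, so D_c = (0.347/1.91) × 20.14 = 3.659 mg/L.
x_c = v t_c = 1.08 m/s × 0.4323 d × 86400 s/d = 40340 m ≈ 40.3 km.

t_c ≈ 0.432 d; D_c ≈ 3.66 mg/L; x_c ≈ 40.3 km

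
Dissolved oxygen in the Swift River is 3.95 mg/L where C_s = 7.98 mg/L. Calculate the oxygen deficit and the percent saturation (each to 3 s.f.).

D ≈ 4.03 mg/L; 49.5 % saturation

D = C_s − C = 7.98 − 3.95 = 4.03 mg/L.
% saturation = 3.95/7.98 × 100 = 49.5 %.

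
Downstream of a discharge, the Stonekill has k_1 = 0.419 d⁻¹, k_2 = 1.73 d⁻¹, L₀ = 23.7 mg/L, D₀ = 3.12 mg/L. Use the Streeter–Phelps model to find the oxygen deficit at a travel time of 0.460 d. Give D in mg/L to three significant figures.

D ≈ 4.24 mg/L

k_1 L₀/(k_2−k_1) = 0.419×23.7/(1.73−0.419) = 9.930/1.311 = 7.575 mg/L.
e^(−k_1 t) = e^(−0.419×0.4600) = 0.8247; e^(−k_2 t) = e^(−1.73×0.4600) = 0.4512.
D = 7.575 × (0.8247 − 0.4512) + 3.12 × 0.4512 = 2.829 + 1.408 = 4.237 mg/L.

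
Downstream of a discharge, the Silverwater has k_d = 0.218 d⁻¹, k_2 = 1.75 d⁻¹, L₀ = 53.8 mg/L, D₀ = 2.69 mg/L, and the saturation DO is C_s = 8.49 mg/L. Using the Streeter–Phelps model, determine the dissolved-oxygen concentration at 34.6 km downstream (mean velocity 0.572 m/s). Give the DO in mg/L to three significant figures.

DO ≈ 3.38 mg/L

Travel time t = x/v = 34.6 km / (0.572 m/s) = 34600 m / 0.572 m/s = 60490 s = 0.7001 d.
k_d L₀/(k_2−k_d) = 0.218×53.8/(1.75−0.218) = 11.73/1.532 = 7.656 mg/L.
e^(−k_d t) = e^(−0.218×0.7001) = 0.8585; e^(−k_2 t) = e^(−1.75×0.7001) = 0.2937.
D = 7.656 × (0.8585 − 0.2937) + 2.69 × 0.2937 = 4.324 + 0.7901 = 5.114 mg/L.
DO = C_s − D = 8.49 − 5.114 = 3.376 mg/L.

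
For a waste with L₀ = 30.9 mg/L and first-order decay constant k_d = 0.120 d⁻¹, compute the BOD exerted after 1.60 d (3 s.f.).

y ≈ 5.40 mg/L

y_t = L₀(1 − e^(−k_d t)) = 30.9 × (1 − e^(−0.120×1.60))
= 30.9 × (1 − 0.8253) = 30.9 × 0.1747 = 5.398 mg/L.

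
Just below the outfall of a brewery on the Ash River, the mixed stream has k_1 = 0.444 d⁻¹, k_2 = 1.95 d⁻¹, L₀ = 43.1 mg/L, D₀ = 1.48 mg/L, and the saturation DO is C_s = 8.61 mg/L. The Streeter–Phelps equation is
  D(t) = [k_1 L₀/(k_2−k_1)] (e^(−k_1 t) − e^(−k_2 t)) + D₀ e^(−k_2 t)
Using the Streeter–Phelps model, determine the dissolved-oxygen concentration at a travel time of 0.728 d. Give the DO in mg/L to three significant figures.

k_1 L₀/(k_2−k_1) = 0.444×43.1/(1.95−0.444) = 19.14/1.506 = 12.71 mg/L.
e^(−k_1 t) = e^(−0.444×0.7280) = 0.7238; e^(−k_2 t) = e^(−1.95×0.7280) = 0.2418.
D = 12.71 × (0.7238 − 0.2418) + 1.48 × 0.2418 = 6.125 + 0.3579 = 6.482 mg/L.
DO = C_s − D = 8.61 − 6.482 = 2.128 mg/L.

DO ≈ 2.13 mg/L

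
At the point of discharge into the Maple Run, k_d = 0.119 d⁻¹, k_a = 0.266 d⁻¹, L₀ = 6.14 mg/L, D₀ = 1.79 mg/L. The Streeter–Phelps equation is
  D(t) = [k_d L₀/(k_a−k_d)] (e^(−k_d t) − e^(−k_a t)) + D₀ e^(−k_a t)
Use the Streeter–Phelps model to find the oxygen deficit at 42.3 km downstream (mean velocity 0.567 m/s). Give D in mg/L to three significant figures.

D ≈ 1.96 mg/L

Travel time t = x/v = 42.3 km / (0.567 m/s) = 42300 m / 0.567 m/s = 74600 s = 0.8635 d.
k_d L₀/(k_a−k_d) = 0.119×6.14/(0.266−0.119) = 0.7307/0.1470 = 4.970 mg/L.
e^(−k_d t) = e^(−0.119×0.8635) = 0.9024; e^(−k_a t) = e^(−0.266×0.8635) = 0.7948.
D = 4.970 × (0.9024 − 0.7948) + 1.79 × 0.7948 = 0.5346 + 1.423 = 1.957 mg/L.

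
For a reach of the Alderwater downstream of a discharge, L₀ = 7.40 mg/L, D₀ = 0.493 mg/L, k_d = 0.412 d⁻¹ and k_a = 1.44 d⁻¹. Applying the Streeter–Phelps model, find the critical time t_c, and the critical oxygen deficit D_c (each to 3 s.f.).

t_c ≈ 1.04 d; D_c ≈ 1.38 mg/L

At the critical point dD/dt = 0, so k_d L₀ e^(−k_d t) = k_a D. Substituting D(t) from the Streeter–Phelps equation and solving for t gives
t_c = ln[(k_a/k_d)(1 − D₀(k_a−k_d)/(k_d L₀))] / (k_a−k_d).
Here k_a−k_d = 1.028 d⁻¹ and 1 − D₀(k_a−k_d)/(k_d L₀) = 1 − 0.493×1.028/(0.412×7.40) = 0.8338, so
t_c = ln(3.495 × 0.8338) / 1.028 = 1.070 / 1.028 = 1.040 d.
L(t_c) = L₀ e^(−k_d t_c) = 7.40 × 0.6514 = 4.820 mg/L, and at the critical point k_a D_c = k_d L, so D_c = (0.412/1.44) × 4.820 = 1.379 mg/L.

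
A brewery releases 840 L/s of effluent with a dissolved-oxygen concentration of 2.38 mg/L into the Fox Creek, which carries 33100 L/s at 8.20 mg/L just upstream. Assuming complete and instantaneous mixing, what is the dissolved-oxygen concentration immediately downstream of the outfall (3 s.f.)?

Flow-weighted mixing: C = (Q_r C_r + Q_w C_w)/(Q_r + Q_w)
= (33100×8.20 + 840×2.38)/(33100 + 840) = 273400/33940 = 8.056 mg/L.

8.06 mg/L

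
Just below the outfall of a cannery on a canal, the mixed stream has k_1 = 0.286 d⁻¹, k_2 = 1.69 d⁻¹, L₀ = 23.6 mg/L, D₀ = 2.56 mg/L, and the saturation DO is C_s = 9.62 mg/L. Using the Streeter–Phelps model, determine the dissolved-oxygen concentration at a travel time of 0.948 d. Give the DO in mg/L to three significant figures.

DO ≈ 6.41 mg/L

k_1 L₀/(k_2−k_1) = 0.286×23.6/(1.69−0.286) = 6.750/1.404 = 4.807 mg/L.
e^(−k_1 t) = e^(−0.286×0.9480) = 0.7625; e^(−k_2 t) = e^(−1.69×0.9480) = 0.2015.
D = 4.807 × (0.7625 − 0.2015) + 2.56 × 0.2015 = 2.697 + 0.5158 = 3.213 mg/L.
DO = C_s − D = 9.62 − 3.213 = 6.407 mg/L.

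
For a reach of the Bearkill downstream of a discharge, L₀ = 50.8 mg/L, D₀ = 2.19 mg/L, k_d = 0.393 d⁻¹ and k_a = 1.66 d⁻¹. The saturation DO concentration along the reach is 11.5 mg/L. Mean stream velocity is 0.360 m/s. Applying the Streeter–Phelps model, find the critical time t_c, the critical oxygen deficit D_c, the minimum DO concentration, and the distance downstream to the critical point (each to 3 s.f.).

t_c ≈ 1.02 d; D_c ≈ 8.06 mg/L; min DO ≈ 3.44 mg/L; x_c ≈ 31.7 km

With k_a/k_d = 4.224 and 1 − D₀(k_a−k_d)/(k_d L₀) = 0.8610,
t_c = ln(4.224 × 0.8610) / (1.66 − 0.393) = ln(3.637) / 1.267 = 1.291/1.267 = 1.019 d.
D_c = (k_d/k_a) L₀ e^(−k_d t_c) = (0.393/1.66) × 50.8 × e^(−0.393×1.019) = 0.2367 × 50.8 × 0.6700 = 8.058 mg/L.
Minimum DO = C_s − D_c = 11.5 − 8.058 = 3.442 mg/L.
x_c = v t_c = 0.360 m/s × 1.019 d × 86400 s/d = 31700 m ≈ 31.7 km.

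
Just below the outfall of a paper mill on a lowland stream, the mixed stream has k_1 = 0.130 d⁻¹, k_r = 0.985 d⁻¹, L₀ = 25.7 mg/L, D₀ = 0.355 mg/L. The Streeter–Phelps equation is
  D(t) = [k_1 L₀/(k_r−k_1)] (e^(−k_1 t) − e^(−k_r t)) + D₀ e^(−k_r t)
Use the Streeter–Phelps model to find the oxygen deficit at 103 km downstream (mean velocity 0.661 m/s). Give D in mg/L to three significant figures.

D ≈ 2.49 mg/L

Travel time t = x/v = 103 km / (0.661 m/s) = 103000 m / 0.661 m/s = 155800 s = 1.804 d.
k_1 L₀/(k_r−k_1) = 0.130×25.7/(0.985−0.130) = 3.341/0.8550 = 3.908 mg/L.
e^(−k_1 t) = e^(−0.130×1.804) = 0.7910; e^(−k_r t) = e^(−0.985×1.804) = 0.1692.
D = 3.908 × (0.7910 − 0.1692) + 0.355 × 0.1692 = 2.430 + 0.06008 = 2.490 mg/L.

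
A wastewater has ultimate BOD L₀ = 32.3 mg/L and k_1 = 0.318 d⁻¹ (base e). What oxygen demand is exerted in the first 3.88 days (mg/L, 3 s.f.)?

y_t = L₀(1 − e^(−k_1 t)) = 32.3 × (1 − e^(−0.318×3.88))
= 32.3 × (1 − 0.2912) = 32.3 × 0.7088 = 22.90 mg/L.

y ≈ 22.9 mg/L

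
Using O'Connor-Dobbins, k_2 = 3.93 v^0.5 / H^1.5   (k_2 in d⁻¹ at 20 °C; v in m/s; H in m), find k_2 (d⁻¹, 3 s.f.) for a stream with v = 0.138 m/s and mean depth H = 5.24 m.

k_2 ≈ 0.122 d⁻¹

k_2 = 3.93 × 0.138^0.5 / 5.24^1.5 = 3.93 × 0.3715 / 11.99 = 0.1217 d⁻¹.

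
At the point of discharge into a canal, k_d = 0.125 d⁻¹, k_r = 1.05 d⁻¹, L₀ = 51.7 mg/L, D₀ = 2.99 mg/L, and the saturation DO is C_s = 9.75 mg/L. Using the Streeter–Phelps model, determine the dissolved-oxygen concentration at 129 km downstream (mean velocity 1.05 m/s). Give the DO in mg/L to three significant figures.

Travel time t = x/v = 129 km / (1.05 m/s) = 129000 m / 1.05 m/s = 122900 s = 1.422 d.
k_d L₀/(k_r−k_d) = 0.125×51.7/(1.05−0.125) = 6.463/0.9250 = 6.986 mg/L.
e^(−k_d t) = e^(−0.125×1.422) = 0.8372; e^(−k_r t) = e^(−1.05×1.422) = 0.2247.
D = 6.986 × (0.8372 − 0.2247) + 2.99 × 0.2247 = 4.279 + 0.6718 = 4.951 mg/L.
DO = C_s − D = 9.75 − 4.951 = 4.799 mg/L.

DO ≈ 4.80 mg/L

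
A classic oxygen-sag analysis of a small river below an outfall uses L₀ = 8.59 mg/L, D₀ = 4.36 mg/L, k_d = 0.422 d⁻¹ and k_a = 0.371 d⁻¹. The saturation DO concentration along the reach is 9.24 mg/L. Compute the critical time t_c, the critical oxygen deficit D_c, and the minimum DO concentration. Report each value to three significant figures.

t_c ≈ 1.36 d; D_c ≈ 5.51 mg/L; min DO ≈ 3.73 mg/L

With k_a/k_d = 0.8791 and 1 − D₀(k_a−k_d)/(k_d L₀) = 1.061,
t_c = ln(0.8791 × 1.061) / (0.371 − 0.422) = ln(0.9331) / -0.05100 = -0.06927/-0.05100 = 1.358 d.
D_c = (k_d/k_a) L₀ e^(−k_d t_c) = (0.422/0.371) × 8.59 × e^(−0.422×1.358) = 1.137 × 8.59 × 0.5637 = 5.508 mg/L.
Minimum DO = C_s − D_c = 9.24 − 5.508 = 3.732 mg/L.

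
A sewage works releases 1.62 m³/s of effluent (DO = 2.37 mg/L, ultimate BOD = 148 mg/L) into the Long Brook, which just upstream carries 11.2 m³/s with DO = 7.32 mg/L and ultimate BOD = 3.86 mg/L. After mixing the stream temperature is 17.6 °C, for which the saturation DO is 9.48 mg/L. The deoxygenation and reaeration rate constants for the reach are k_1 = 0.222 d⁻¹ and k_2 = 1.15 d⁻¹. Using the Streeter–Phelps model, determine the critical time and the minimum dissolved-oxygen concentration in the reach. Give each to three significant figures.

t_c ≈ 0.965 d; minimum DO ≈ 6.04 mg/L

Mixed DO = (11.2×7.32 + 1.62×2.37)/(11.2+1.62) = 85.82/12.82 = 6.694 mg/L.
Mixed L₀ = (11.2×3.86 + 1.62×148)/(12.82) = 283.0/12.82 = 22.07 mg/L.
Initial deficit D₀ = C_s − DO₀ = 9.48 − 6.694 = 2.786 mg/L.
t_c = (1/0.9280) ln[(1.15/0.222)(1 − 2.786×0.9280/(0.222×22.07))] = 1.078 × ln(2.448) = 0.9646 d.
D_c = (0.222/1.15) × 22.07 × e^(−0.222×0.9646) = 0.1930 × 22.07 × 0.8072 = 3.440 mg/L.
Minimum DO = 9.48 − 3.440 = 6.040 mg/L.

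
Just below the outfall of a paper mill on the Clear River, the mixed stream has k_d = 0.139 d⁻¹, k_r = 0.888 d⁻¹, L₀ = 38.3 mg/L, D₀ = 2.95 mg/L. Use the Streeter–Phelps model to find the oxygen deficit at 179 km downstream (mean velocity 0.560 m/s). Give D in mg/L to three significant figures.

D ≈ 4.09 mg/L

Travel time t = x/v = 179 km / (0.560 m/s) = 179000 m / 0.560 m/s = 319600 s = 3.700 d.
k_d L₀/(k_r−k_d) = 0.139×38.3/(0.888−0.139) = 5.324/0.7490 = 7.108 mg/L.
e^(−k_d t) = e^(−0.139×3.700) = 0.5980; e^(−k_r t) = e^(−0.888×3.700) = 0.03743.
D = 7.108 × (0.5980 − 0.03743) + 2.95 × 0.03743 = 3.984 + 0.1104 = 4.094 mg/L.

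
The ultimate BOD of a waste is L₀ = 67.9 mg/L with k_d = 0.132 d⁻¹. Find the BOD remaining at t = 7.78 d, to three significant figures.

L_t = L₀ e^(−k_d t) = 67.9 × e^(−0.132×7.78) = 67.9 × 0.3581 = 24.31 mg/L.

L ≈ 24.3 mg/L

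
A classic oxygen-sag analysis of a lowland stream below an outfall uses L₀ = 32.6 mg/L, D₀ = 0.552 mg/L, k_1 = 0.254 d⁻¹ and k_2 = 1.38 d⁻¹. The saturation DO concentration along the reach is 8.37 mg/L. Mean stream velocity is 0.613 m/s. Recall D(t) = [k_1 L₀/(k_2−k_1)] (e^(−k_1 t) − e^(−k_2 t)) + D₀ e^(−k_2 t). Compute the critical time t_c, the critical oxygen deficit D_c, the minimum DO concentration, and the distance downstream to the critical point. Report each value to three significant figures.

With k_2/k_1 = 5.433 and 1 − D₀(k_2−k_1)/(k_1 L₀) = 0.9249,
t_c = ln(5.433 × 0.9249) / (1.38 − 0.254) = ln(5.025) / 1.126 = 1.614/1.126 = 1.434 d.
D_c = (k_1/k_2) L₀ e^(−k_1 t_c) = (0.254/1.38) × 32.6 × e^(−0.254×1.434) = 0.1841 × 32.6 × 0.6948 = 4.169 mg/L.
Minimum DO = C_s − D_c = 8.37 − 4.169 = 4.201 mg/L.
x_c = v t_c = 0.613 m/s × 1.434 d × 86400 s/d = 75940 m ≈ 75.9 km.

t_c ≈ 1.43 d; D_c ≈ 4.17 mg/L; min DO ≈ 4.20 mg/L; x_c ≈ 75.9 km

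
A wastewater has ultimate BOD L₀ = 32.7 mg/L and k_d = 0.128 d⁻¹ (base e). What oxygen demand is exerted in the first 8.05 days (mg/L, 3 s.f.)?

y_t = L₀(1 − e^(−k_d t)) = 32.7 × (1 − e^(−0.128×8.05))
= 32.7 × (1 − 0.3569) = 32.7 × 0.6431 = 21.03 mg/L.

y ≈ 21.0 mg/L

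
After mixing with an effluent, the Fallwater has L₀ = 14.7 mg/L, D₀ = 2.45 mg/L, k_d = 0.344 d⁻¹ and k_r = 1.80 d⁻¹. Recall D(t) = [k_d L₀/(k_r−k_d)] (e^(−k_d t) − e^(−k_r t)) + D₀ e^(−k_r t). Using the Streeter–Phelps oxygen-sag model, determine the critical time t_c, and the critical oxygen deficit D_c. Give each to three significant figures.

t_c ≈ 0.297 d; D_c ≈ 2.54 mg/L

At the critical point dD/dt = 0, so k_d L₀ e^(−k_d t) = k_r D. Substituting D(t) from the Streeter–Phelps equation and solving for t gives
t_c = ln[(k_r/k_d)(1 − D₀(k_r−k_d)/(k_d L₀))] / (k_r−k_d).
Here k_r−k_d = 1.456 d⁻¹ and 1 − D₀(k_r−k_d)/(k_d L₀) = 1 − 2.45×1.456/(0.344×14.7) = 0.2946, so
t_c = ln(5.233 × 0.2946) / 1.456 = 0.4327 / 1.456 = 0.2972 d.
D_c = (k_d/k_r) L₀ e^(−k_d t_c) = (0.344/1.80) × 14.7 × e^(−0.344×0.2972) = 0.1911 × 14.7 × 0.9028 = 2.536 mg/L.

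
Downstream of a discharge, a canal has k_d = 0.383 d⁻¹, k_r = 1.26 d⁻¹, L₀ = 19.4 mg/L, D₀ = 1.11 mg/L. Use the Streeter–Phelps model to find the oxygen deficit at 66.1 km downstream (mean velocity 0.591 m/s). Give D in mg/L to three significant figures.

D ≈ 3.72 mg/L

Travel time t = x/v = 66.1 km / (0.591 m/s) = 66100 m / 0.591 m/s = 111800 s = 1.294 d.
k_d L₀/(k_r−k_d) = 0.383×19.4/(1.26−0.383) = 7.430/0.8770 = 8.472 mg/L.
e^(−k_d t) = e^(−0.383×1.294) = 0.6091; e^(−k_r t) = e^(−1.26×1.294) = 0.1957.
D = 8.472 × (0.6091 − 0.1957) + 1.11 × 0.1957 = 3.502 + 0.2173 = 3.719 mg/L.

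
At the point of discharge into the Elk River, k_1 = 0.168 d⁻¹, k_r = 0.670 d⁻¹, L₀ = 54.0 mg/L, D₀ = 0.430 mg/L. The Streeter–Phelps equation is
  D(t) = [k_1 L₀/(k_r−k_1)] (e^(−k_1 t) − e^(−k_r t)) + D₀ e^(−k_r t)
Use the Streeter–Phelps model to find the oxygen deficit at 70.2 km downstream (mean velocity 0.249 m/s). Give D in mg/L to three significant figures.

D ≈ 8.46 mg/L

Travel time t = x/v = 70.2 km / (0.249 m/s) = 70200 m / 0.249 m/s = 281900 s = 3.263 d.
k_1 L₀/(k_r−k_1) = 0.168×54.0/(0.670−0.168) = 9.072/0.5020 = 18.07 mg/L.
e^(−k_1 t) = e^(−0.168×3.263) = 0.5780; e^(−k_r t) = e^(−0.670×3.263) = 0.1123.
D = 18.07 × (0.5780 − 0.1123) + 0.430 × 0.1123 = 8.415 + 0.04831 = 8.464 mg/L.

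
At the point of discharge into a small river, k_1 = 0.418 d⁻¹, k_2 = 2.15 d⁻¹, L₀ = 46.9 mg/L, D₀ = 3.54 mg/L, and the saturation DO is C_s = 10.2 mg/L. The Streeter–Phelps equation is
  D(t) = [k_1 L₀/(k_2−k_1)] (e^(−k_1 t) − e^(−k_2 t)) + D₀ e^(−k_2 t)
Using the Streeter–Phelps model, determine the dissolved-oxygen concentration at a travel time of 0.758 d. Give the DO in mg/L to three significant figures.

DO ≈ 3.48 mg/L

k_1 L₀/(k_2−k_1) = 0.418×46.9/(2.15−0.418) = 19.60/1.732 = 11.32 mg/L.
e^(−k_1 t) = e^(−0.418×0.7580) = 0.7284; e^(−k_2 t) = e^(−2.15×0.7580) = 0.1960.
D = 11.32 × (0.7284 − 0.1960) + 3.54 × 0.1960 = 6.027 + 0.6938 = 6.721 mg/L.
DO = C_s − D = 10.2 − 6.721 = 3.479 mg/L.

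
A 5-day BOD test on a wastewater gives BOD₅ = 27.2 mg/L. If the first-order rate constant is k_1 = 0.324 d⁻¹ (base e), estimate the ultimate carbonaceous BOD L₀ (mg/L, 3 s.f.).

L₀ ≈ 33.9 mg/L

BOD₅ = L₀(1 − e^(−5k_1)) ⇒ L₀ = BOD₅ / (1 − e^(−5×0.324))
= 27.2 / (1 − 0.1979) = 27.2 / 0.8021 = 33.91 mg/L.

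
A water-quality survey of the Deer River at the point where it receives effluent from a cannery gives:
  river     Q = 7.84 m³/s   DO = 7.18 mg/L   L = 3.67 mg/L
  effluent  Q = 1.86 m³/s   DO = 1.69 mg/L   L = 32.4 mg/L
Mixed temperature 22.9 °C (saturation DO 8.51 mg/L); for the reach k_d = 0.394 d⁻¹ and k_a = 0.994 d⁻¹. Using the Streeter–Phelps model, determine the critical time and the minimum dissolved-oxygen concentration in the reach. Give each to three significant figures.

t_c ≈ 0.704 d; minimum DO ≈ 5.75 mg/L

Mixed DO = (7.84×7.18 + 1.86×1.69)/(7.84+1.86) = 59.43/9.700 = 6.127 mg/L.
Mixed L₀ = (7.84×3.67 + 1.86×32.4)/(9.700) = 89.04/9.700 = 9.179 mg/L.
Initial deficit D₀ = C_s − DO₀ = 8.51 − 6.127 = 2.383 mg/L.
t_c = (1/0.6000) ln[(0.994/0.394)(1 − 2.383×0.6000/(0.394×9.179))] = 1.667 × ln(1.526) = 0.7039 d.
D_c = (0.394/0.994) × 9.179 × e^(−0.394×0.7039) = 0.3964 × 9.179 × 0.7578 = 2.757 mg/L.
Minimum DO = 8.51 − 2.757 = 5.753 mg/L.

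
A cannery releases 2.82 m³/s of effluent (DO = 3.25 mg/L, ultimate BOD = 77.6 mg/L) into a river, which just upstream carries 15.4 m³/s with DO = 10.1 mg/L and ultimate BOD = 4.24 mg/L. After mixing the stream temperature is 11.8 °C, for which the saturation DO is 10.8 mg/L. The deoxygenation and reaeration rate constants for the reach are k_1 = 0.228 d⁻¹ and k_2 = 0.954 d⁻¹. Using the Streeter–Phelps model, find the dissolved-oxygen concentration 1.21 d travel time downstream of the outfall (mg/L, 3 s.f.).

DO ≈ 8.07 mg/L

Mixed DO = (15.4×10.1 + 2.82×3.25)/(15.4+2.82) = 164.7/18.22 = 9.040 mg/L.
Mixed L₀ = (15.4×4.24 + 2.82×77.6)/(18.22) = 284.1/18.22 = 15.59 mg/L.
Initial deficit D₀ = C_s − DO₀ = 10.8 − 9.040 = 1.760 mg/L.
D(1.21) = [0.228×15.59/(0.954−0.228)](e^(−0.228×1.21) − e^(−0.954×1.21)) + 1.760 e^(−0.954×1.21)
= 4.897 × (0.7589 − 0.3153) + 1.760 × 0.3153 = 2.728 mg/L.
DO = 10.8 − 2.728 = 8.072 mg/L.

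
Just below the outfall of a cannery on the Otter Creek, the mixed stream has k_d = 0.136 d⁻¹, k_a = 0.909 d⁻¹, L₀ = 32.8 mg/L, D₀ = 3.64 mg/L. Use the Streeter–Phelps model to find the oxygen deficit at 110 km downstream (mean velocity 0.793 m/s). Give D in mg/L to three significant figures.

Travel time t = x/v = 110 km / (0.793 m/s) = 110000 m / 0.793 m/s = 138700 s = 1.605 d.
k_d L₀/(k_a−k_d) = 0.136×32.8/(0.909−0.136) = 4.461/0.7730 = 5.771 mg/L.
e^(−k_d t) = e^(−0.136×1.605) = 0.8038; e^(−k_a t) = e^(−0.909×1.605) = 0.2324.
D = 5.771 × (0.8038 − 0.2324) + 3.64 × 0.2324 = 3.298 + 0.8459 = 4.144 mg/L.

D ≈ 4.14 mg/L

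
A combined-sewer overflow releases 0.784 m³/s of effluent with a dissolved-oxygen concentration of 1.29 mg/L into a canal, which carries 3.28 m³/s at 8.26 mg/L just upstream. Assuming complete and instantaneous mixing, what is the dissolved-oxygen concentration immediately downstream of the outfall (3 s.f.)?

Flow-weighted mixing: C = (Q_r C_r + Q_w C_w)/(Q_r + Q_w)
= (3.28×8.26 + 0.784×1.29)/(3.28 + 0.784) = 28.10/4.064 = 6.915 mg/L.

6.92 mg/L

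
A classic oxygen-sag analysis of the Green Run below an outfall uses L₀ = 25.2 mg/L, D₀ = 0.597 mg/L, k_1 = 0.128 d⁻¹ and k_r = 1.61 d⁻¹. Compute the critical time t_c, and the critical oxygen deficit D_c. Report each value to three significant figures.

With k_r/k_1 = 12.58 and 1 − D₀(k_r−k_1)/(k_1 L₀) = 0.7257,
t_c = ln(12.58 × 0.7257) / (1.61 − 0.128) = ln(9.128) / 1.482 = 2.211/1.482 = 1.492 d.
D_c = (k_1/k_r) L₀ e^(−k_1 t_c) = (0.128/1.61) × 25.2 × e^(−0.128×1.492) = 0.07950 × 25.2 × 0.8261 = 1.655 mg/L.

t_c ≈ 1.49 d; D_c ≈ 1.66 mg/L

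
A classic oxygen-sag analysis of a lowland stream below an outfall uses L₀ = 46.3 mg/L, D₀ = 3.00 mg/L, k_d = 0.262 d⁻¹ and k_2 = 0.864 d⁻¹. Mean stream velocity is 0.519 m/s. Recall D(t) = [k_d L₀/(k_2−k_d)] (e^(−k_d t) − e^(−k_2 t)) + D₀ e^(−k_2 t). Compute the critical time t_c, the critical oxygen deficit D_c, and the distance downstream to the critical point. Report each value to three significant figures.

t_c ≈ 1.71 d; D_c ≈ 8.96 mg/L; x_c ≈ 76.9 km

With k_2/k_d = 3.298 and 1 − D₀(k_2−k_d)/(k_d L₀) = 0.8511,
t_c = ln(3.298 × 0.8511) / (0.864 − 0.262) = ln(2.807) / 0.6020 = 1.032/0.6020 = 1.714 d.
L(t_c) = L₀ e^(−k_d t_c) = 46.3 × 0.6382 = 29.55 mg/L, and at the critical point k_2 D_c = k_d L, so D_c = (0.262/0.864) × 29.55 = 8.960 mg/L.
x_c = v t_c = 0.519 m/s × 1.714 d × 86400 s/d = 76870 m ≈ 76.9 km.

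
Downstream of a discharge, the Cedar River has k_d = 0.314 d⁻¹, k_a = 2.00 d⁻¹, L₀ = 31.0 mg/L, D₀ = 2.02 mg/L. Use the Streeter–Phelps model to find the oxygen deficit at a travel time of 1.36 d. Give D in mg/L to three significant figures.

D ≈ 3.52 mg/L

k_d L₀/(k_a−k_d) = 0.314×31.0/(2.00−0.314) = 9.734/1.686 = 5.773 mg/L.
e^(−k_d t) = e^(−0.314×1.360) = 0.6524; e^(−k_a t) = e^(−2.00×1.360) = 0.06587.
D = 5.773 × (0.6524 − 0.06587) + 2.02 × 0.06587 = 3.386 + 0.1331 = 3.520 mg/L.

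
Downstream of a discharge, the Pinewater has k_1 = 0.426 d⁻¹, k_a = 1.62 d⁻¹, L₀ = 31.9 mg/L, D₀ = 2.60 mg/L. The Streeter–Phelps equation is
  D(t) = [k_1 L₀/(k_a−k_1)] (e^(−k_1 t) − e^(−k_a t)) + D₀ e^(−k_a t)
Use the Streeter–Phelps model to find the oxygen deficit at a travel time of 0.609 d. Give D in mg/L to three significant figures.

D ≈ 5.51 mg/L

k_1 L₀/(k_a−k_1) = 0.426×31.9/(1.62−0.426) = 13.59/1.194 = 11.38 mg/L.
e^(−k_1 t) = e^(−0.426×0.6090) = 0.7715; e^(−k_a t) = e^(−1.62×0.6090) = 0.3728.
D = 11.38 × (0.7715 − 0.3728) + 2.60 × 0.3728 = 4.537 + 0.9694 = 5.506 mg/L.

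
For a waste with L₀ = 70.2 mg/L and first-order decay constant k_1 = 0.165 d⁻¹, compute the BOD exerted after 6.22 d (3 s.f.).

y ≈ 45.0 mg/L

y_t = L₀(1 − e^(−k_1 t)) = 70.2 × (1 − e^(−0.165×6.22))
= 70.2 × (1 − 0.3583) = 70.2 × 0.6417 = 45.05 mg/L.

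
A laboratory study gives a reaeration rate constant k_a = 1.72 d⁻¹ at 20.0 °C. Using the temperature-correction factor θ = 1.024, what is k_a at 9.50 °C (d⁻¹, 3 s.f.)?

k_a ≈ 1.34 d⁻¹

k_a(T₂) = k_a(T₁) · θ^(T₂−T₁) = 1.72 × 1.024^(9.50−20.0)
= 1.72 × 1.024^-10.5 = 1.72 × 0.7796 = 1.341 d⁻¹.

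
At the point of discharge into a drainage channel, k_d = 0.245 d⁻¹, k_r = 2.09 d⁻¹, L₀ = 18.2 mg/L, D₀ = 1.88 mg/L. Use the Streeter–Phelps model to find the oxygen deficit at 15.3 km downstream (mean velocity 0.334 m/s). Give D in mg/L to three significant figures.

Travel time t = x/v = 15.3 km / (0.334 m/s) = 15300 m / 0.334 m/s = 45810 s = 0.5302 d.
k_d L₀/(k_r−k_d) = 0.245×18.2/(2.09−0.245) = 4.459/1.845 = 2.417 mg/L.
e^(−k_d t) = e^(−0.245×0.5302) = 0.8782; e^(−k_r t) = e^(−2.09×0.5302) = 0.3302.
D = 2.417 × (0.8782 − 0.3302) + 1.88 × 0.3302 = 1.324 + 0.6208 = 1.945 mg/L.

D ≈ 1.95 mg/L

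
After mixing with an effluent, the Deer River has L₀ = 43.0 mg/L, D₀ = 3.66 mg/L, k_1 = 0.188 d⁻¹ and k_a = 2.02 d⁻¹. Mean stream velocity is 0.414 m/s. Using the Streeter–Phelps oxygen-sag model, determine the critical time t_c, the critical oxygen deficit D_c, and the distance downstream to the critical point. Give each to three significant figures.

With k_a/k_1 = 10.74 and 1 − D₀(k_a−k_1)/(k_1 L₀) = 0.1706,
t_c = ln(10.74 × 0.1706) / (2.02 − 0.188) = ln(1.833) / 1.832 = 0.6058/1.832 = 0.3307 d.
L(t_c) = L₀ e^(−k_1 t_c) = 43.0 × 0.9397 = 40.41 mg/L, and at the critical point k_a D_c = k_1 L, so D_c = (0.188/2.02) × 40.41 = 3.761 mg/L.
x_c = v t_c = 0.414 m/s × 0.3307 d × 86400 s/d = 11830 m ≈ 11.8 km.

t_c ≈ 0.331 d; D_c ≈ 3.76 mg/L; x_c ≈ 11.8 km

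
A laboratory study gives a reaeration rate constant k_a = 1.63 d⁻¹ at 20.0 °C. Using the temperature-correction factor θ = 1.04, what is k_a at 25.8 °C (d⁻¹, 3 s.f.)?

k_a(T₂) = k_a(T₁) · θ^(T₂−T₁) = 1.63 × 1.04^(25.8−20.0)
= 1.63 × 1.04^5.80 = 1.63 × 1.255 = 2.046 d⁻¹.

k_a ≈ 2.05 d⁻¹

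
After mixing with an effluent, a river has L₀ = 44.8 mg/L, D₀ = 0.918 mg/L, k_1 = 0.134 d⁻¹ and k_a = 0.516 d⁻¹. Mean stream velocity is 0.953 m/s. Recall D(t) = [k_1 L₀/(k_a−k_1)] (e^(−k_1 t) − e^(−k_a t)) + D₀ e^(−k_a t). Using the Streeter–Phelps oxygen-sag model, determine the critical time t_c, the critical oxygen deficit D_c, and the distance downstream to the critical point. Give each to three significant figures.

t_c = [1/(k_a−k_1)] ln[(k_a/k_1)(1 − D₀(k_a−k_1)/(k_1 L₀))]
= [1/(0.516−0.134)] ln[(0.516/0.134)(1 − 0.918×0.3820/(0.134×44.8))]
= (1/0.3820) ln[3.851 × 0.9416] = 2.618 × ln(3.626) = 2.618 × 1.288 = 3.372 d.
L(t_c) = L₀ e^(−k_1 t_c) = 44.8 × 0.6365 = 28.51 mg/L, and at the critical point k_a D_c = k_1 L, so D_c = (0.134/0.516) × 28.51 = 7.405 mg/L.
x_c = v t_c = 0.953 m/s × 3.372 d × 86400 s/d = 277600 m ≈ 278 km.

t_c ≈ 3.37 d; D_c ≈ 7.40 mg/L; x_c ≈ 278 km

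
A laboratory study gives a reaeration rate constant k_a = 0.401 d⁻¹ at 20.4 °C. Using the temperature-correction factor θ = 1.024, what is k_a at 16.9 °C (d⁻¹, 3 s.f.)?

k_a ≈ 0.369 d⁻¹

k_a(T₂) = k_a(T₁) · θ^(T₂−T₁) = 0.401 × 1.024^(16.9−20.4)
= 0.401 × 1.024^-3.50 = 0.401 × 0.9203 = 0.3691 d⁻¹.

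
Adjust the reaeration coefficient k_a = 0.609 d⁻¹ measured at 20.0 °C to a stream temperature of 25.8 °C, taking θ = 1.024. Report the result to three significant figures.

k_a(T₂) = k_a(T₁) · θ^(T₂−T₁) = 0.609 × 1.024^(25.8−20.0)
= 0.609 × 1.024^5.80 = 0.609 × 1.147 = 0.6988 d⁻¹.

k_a ≈ 0.699 d⁻¹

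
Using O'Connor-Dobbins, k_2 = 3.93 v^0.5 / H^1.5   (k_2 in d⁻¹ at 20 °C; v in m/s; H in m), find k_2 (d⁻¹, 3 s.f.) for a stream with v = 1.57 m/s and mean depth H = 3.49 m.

k_2 = 3.93 × 1.57^0.5 / 3.49^1.5 = 3.93 × 1.253 / 6.520 = 0.7553 d⁻¹.

k_2 ≈ 0.755 d⁻¹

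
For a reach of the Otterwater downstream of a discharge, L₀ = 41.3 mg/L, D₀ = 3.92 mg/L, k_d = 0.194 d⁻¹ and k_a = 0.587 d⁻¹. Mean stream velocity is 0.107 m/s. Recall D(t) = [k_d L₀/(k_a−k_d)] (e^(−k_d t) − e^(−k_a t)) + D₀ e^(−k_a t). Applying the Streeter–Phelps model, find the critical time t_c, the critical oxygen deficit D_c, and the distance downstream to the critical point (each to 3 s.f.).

t_c ≈ 2.27 d; D_c ≈ 8.78 mg/L; x_c ≈ 21.0 km

With k_a/k_d = 3.026 and 1 − D₀(k_a−k_d)/(k_d L₀) = 0.8077,
t_c = ln(3.026 × 0.8077) / (0.587 − 0.194) = ln(2.444) / 0.3930 = 0.8936/0.3930 = 2.274 d.
L(t_c) = L₀ e^(−k_d t_c) = 41.3 × 0.6433 = 26.57 mg/L, and at the critical point k_a D_c = k_d L, so D_c = (0.194/0.587) × 26.57 = 8.781 mg/L.
x_c = v t_c = 0.107 m/s × 2.274 d × 86400 s/d = 21020 m ≈ 21.0 km.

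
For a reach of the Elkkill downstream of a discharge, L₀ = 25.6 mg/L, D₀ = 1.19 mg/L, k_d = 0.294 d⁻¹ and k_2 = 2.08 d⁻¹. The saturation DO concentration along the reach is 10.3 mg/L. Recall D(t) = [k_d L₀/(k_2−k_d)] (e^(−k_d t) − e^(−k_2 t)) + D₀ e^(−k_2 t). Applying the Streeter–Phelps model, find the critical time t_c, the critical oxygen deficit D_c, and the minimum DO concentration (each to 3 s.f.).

t_c ≈ 0.910 d; D_c ≈ 2.77 mg/L; min DO ≈ 7.53 mg/L

With k_2/k_d = 7.075 and 1 − D₀(k_2−k_d)/(k_d L₀) = 0.7176,
t_c = ln(7.075 × 0.7176) / (2.08 − 0.294) = ln(5.077) / 1.786 = 1.625/1.786 = 0.9097 d.
D_c = (k_d/k_2) L₀ e^(−k_d t_c) = (0.294/2.08) × 25.6 × e^(−0.294×0.9097) = 0.1413 × 25.6 × 0.7653 = 2.769 mg/L.
Minimum DO = C_s − D_c = 10.3 − 2.769 = 7.531 mg/L.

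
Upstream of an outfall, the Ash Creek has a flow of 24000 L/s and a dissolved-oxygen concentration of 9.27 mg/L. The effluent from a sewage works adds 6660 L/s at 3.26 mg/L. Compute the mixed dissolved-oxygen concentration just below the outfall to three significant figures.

Flow-weighted mixing: C = (Q_r C_r + Q_w C_w)/(Q_r + Q_w)
= (24000×9.27 + 6660×3.26)/(24000 + 6660) = 244200/30660 = 7.965 mg/L.

7.96 mg/L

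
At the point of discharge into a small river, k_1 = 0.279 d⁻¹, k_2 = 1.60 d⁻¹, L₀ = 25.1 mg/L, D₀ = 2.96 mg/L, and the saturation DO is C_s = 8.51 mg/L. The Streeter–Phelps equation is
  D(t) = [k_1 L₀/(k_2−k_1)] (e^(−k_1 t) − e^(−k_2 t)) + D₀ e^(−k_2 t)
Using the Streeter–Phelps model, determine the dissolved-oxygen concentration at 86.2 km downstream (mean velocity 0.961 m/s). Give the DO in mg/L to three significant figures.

Travel time t = x/v = 86.2 km / (0.961 m/s) = 86200 m / 0.961 m/s = 89700 s = 1.038 d.
k_1 L₀/(k_2−k_1) = 0.279×25.1/(1.60−0.279) = 7.003/1.321 = 5.301 mg/L.
e^(−k_1 t) = e^(−0.279×1.038) = 0.7485; e^(−k_2 t) = e^(−1.60×1.038) = 0.1899.
D = 5.301 × (0.7485 − 0.1899) + 2.96 × 0.1899 = 2.961 + 0.5622 = 3.523 mg/L.
DO = C_s − D = 8.51 − 3.523 = 4.987 mg/L.

DO ≈ 4.99 mg/L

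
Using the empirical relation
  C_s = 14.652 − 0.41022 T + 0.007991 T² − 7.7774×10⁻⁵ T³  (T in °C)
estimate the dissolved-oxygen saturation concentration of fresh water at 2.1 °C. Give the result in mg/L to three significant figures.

C_s ≈ 13.8 mg/L

C_s = 14.652 − 0.41022×2.1 + 0.007991×2.1² − 7.7774×10⁻⁵×2.1³ = 13.83 mg/L.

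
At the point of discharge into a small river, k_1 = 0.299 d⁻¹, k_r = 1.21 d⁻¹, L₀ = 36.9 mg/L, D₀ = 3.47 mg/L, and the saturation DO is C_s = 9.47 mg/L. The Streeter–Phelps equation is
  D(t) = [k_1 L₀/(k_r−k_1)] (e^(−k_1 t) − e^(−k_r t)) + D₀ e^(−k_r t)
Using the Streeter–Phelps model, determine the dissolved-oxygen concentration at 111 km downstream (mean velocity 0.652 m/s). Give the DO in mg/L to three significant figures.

Travel time t = x/v = 111 km / (0.652 m/s) = 111000 m / 0.652 m/s = 170200 s = 1.970 d.
k_1 L₀/(k_r−k_1) = 0.299×36.9/(1.21−0.299) = 11.03/0.9110 = 12.11 mg/L.
e^(−k_1 t) = e^(−0.299×1.970) = 0.5548; e^(−k_r t) = e^(−1.21×1.970) = 0.09216.
D = 12.11 × (0.5548 − 0.09216) + 3.47 × 0.09216 = 5.603 + 0.3198 = 5.923 mg/L.
DO = C_s − D = 9.47 − 5.923 = 3.547 mg/L.

DO ≈ 3.55 mg/L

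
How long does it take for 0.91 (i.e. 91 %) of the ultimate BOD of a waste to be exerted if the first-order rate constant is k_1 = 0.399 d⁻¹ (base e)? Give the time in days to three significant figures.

y/L₀ = 1 − e^(−k_1 t) = 0.91 ⇒ e^(−k_1 t) = 0.0900
t = −ln(0.0900) / 0.399 = 2.408 / 0.399 = 6.035 d.

t ≈ 6.03 d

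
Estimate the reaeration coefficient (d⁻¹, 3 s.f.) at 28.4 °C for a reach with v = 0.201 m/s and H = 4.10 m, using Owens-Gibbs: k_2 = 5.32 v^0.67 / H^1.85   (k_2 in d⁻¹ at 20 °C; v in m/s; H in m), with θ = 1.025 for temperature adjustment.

k_2 ≈ 0.164 d⁻¹

k_2(20) = 5.32 × 0.201^0.67 / 4.10^1.85 = 5.32 × 0.3413 / 13.60 = 0.1335 d⁻¹.
k_2(28.4) = 0.1335 × 1.025^(28.4−20) = 0.1335 × 1.230 = 0.1642 d⁻¹.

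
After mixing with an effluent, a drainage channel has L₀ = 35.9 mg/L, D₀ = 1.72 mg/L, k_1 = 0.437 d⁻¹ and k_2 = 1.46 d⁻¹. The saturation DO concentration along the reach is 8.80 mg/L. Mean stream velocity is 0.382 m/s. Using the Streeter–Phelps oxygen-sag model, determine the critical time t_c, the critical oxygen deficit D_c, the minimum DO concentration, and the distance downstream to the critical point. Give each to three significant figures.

At the critical point dD/dt = 0, so k_1 L₀ e^(−k_1 t) = k_2 D. Substituting D(t) from the Streeter–Phelps equation and solving for t gives
t_c = ln[(k_2/k_1)(1 − D₀(k_2−k_1)/(k_1 L₀))] / (k_2−k_1).
Here k_2−k_1 = 1.023 d⁻¹ and 1 − D₀(k_2−k_1)/(k_1 L₀) = 1 − 1.72×1.023/(0.437×35.9) = 0.8878, so
t_c = ln(3.341 × 0.8878) / 1.023 = 1.087 / 1.023 = 1.063 d.
L(t_c) = L₀ e^(−k_1 t_c) = 35.9 × 0.6285 = 22.56 mg/L, and at the critical point k_2 D_c = k_1 L, so D_c = (0.437/1.46) × 22.56 = 6.753 mg/L.
Minimum DO = C_s − D_c = 8.80 − 6.753 = 2.047 mg/L.
x_c = v t_c = 0.382 m/s × 1.063 d × 86400 s/d = 35080 m ≈ 35.1 km.

t_c ≈ 1.06 d; D_c ≈ 6.75 mg/L; min DO ≈ 2.05 mg/L; x_c ≈ 35.1 km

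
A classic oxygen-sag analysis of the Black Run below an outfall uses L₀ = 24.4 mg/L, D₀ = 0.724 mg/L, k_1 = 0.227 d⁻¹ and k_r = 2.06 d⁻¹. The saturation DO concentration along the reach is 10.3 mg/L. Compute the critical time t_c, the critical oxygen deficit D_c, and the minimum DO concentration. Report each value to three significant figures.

t_c = [1/(k_r−k_1)] ln[(k_r/k_1)(1 − D₀(k_r−k_1)/(k_1 L₀))]
= [1/(2.06−0.227)] ln[(2.06/0.227)(1 − 0.724×1.833/(0.227×24.4))]
= (1/1.833) ln[9.075 × 0.7604] = 0.5456 × ln(6.901) = 0.5456 × 1.932 = 1.054 d.
L(t_c) = L₀ e^(−k_1 t_c) = 24.4 × 0.7872 = 19.21 mg/L, and at the critical point k_r D_c = k_1 L, so D_c = (0.227/2.06) × 19.21 = 2.117 mg/L.
Minimum DO = C_s − D_c = 10.3 − 2.117 = 8.183 mg/L.

t_c ≈ 1.05 d; D_c ≈ 2.12 mg/L; min DO ≈ 8.18 mg/L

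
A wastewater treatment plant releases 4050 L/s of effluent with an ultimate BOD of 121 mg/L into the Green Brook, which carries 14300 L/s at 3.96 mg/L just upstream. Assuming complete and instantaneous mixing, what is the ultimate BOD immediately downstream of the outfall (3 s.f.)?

Flow-weighted mixing: C = (Q_r C_r + Q_w C_w)/(Q_r + Q_w)
= (14300×3.96 + 4050×121)/(14300 + 4050) = 546700/18350 = 29.79 mg/L.

29.8 mg/L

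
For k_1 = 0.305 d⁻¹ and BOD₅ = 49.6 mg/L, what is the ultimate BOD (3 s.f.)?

BOD₅ = L₀(1 − e^(−5k_1)) ⇒ L₀ = BOD₅ / (1 − e^(−5×0.305))
= 49.6 / (1 − 0.2176) = 49.6 / 0.7824 = 63.40 mg/L.

L₀ ≈ 63.4 mg/L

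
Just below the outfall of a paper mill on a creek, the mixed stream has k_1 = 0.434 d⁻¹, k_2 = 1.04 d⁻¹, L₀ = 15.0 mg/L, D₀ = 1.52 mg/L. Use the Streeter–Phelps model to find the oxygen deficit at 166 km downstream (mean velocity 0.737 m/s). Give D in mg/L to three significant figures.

D ≈ 2.85 mg/L

Travel time t = x/v = 166 km / (0.737 m/s) = 166000 m / 0.737 m/s = 225200 s = 2.607 d.
k_1 L₀/(k_2−k_1) = 0.434×15.0/(1.04−0.434) = 6.510/0.6060 = 10.74 mg/L.
e^(−k_1 t) = e^(−0.434×2.607) = 0.3226; e^(−k_2 t) = e^(−1.04×2.607) = 0.06646.
D = 10.74 × (0.3226 − 0.06646) + 1.52 × 0.06646 = 2.751 + 0.1010 = 2.852 mg/L.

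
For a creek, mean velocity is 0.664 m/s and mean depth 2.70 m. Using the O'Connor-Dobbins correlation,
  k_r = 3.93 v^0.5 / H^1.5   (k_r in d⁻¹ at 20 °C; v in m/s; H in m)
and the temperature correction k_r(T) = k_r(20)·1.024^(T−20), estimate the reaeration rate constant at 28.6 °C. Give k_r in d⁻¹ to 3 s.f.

k_r(20) = 3.93 × 0.664^0.5 / 2.70^1.5 = 3.93 × 0.8149 / 4.437 = 0.7218 d⁻¹.
k_r(28.6) = 0.7218 × 1.024^(28.6−20) = 0.7218 × 1.226 = 0.8851 d⁻¹.

k_r ≈ 0.885 d⁻¹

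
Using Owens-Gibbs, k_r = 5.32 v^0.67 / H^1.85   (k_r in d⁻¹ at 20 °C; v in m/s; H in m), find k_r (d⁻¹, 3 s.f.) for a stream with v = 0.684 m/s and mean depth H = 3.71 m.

k_r = 5.32 × 0.684^0.67 / 3.71^1.85 = 5.32 × 0.7753 / 11.31 = 0.3648 d⁻¹.

k_r ≈ 0.365 d⁻¹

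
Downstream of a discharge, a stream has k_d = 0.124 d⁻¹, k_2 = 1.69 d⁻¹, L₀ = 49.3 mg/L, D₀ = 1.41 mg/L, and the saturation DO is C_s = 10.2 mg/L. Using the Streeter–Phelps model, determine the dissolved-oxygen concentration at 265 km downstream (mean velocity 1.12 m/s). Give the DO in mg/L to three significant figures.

DO ≈ 7.44 mg/L

Travel time t = x/v = 265 km / (1.12 m/s) = 265000 m / 1.12 m/s = 236600 s = 2.739 d.
k_d L₀/(k_2−k_d) = 0.124×49.3/(1.69−0.124) = 6.113/1.566 = 3.904 mg/L.
e^(−k_d t) = e^(−0.124×2.739) = 0.7121; e^(−k_2 t) = e^(−1.69×2.739) = 0.009774.
D = 3.904 × (0.7121 − 0.009774) + 1.41 × 0.009774 = 2.742 + 0.01378 = 2.755 mg/L.
DO = C_s − D = 10.2 − 2.755 = 7.445 mg/L.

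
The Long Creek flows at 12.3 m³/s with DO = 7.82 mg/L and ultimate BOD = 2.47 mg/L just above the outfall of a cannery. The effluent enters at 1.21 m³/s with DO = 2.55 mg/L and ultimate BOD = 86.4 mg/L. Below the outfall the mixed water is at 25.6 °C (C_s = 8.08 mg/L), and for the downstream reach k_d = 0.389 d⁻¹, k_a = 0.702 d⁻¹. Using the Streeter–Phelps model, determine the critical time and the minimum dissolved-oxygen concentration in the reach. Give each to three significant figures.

t_c ≈ 1.69 d; minimum DO ≈ 5.21 mg/L

Mixed DO = (12.3×7.82 + 1.21×2.55)/(12.3+1.21) = 99.27/13.51 = 7.348 mg/L.
Mixed L₀ = (12.3×2.47 + 1.21×86.4)/(13.51) = 134.9/13.51 = 9.987 mg/L.
Initial deficit D₀ = C_s − DO₀ = 8.08 − 7.348 = 0.7320 mg/L.
t_c = (1/0.3130) ln[(0.702/0.389)(1 − 0.7320×0.3130/(0.389×9.987))] = 3.195 × ln(1.698) = 1.692 d.
D_c = (0.389/0.702) × 9.987 × e^(−0.389×1.692) = 0.5541 × 9.987 × 0.5178 = 2.866 mg/L.
Minimum DO = 8.08 − 2.866 = 5.214 mg/L.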